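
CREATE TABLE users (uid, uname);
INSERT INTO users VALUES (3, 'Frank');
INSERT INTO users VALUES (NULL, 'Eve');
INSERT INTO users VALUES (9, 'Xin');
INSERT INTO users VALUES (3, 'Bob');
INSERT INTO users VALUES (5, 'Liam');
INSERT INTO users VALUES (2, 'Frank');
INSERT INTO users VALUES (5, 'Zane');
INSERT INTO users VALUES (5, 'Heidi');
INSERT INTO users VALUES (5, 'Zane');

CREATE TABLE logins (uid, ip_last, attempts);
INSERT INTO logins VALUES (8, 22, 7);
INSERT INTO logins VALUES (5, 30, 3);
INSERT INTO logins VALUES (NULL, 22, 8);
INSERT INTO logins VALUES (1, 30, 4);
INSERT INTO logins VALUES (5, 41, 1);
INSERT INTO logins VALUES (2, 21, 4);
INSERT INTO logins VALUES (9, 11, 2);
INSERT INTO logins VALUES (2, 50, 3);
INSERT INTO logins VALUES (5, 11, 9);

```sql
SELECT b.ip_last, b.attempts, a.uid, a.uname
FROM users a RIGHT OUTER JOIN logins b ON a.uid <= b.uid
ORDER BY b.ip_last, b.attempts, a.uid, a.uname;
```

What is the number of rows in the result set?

40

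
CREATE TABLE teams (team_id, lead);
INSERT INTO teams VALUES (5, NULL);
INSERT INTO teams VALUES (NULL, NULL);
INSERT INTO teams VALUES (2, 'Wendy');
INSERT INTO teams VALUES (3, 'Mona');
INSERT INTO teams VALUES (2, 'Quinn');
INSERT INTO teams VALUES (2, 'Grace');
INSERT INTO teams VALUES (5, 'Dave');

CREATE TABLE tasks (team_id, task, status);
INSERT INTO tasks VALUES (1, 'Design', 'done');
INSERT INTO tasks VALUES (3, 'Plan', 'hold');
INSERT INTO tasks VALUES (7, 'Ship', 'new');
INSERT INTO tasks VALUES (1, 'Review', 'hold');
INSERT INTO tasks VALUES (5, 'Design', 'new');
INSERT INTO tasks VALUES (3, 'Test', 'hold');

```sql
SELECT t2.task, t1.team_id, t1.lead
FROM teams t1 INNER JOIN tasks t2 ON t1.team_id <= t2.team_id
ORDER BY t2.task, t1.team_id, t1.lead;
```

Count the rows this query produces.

20

INNER JOIN keeps only pairs where the ON condition holds.
Matching on t1.team_id <= t2.team_id. A NULL in a compared column never satisfies the condition.
Matched pairs: 20.
Total: 20 rows.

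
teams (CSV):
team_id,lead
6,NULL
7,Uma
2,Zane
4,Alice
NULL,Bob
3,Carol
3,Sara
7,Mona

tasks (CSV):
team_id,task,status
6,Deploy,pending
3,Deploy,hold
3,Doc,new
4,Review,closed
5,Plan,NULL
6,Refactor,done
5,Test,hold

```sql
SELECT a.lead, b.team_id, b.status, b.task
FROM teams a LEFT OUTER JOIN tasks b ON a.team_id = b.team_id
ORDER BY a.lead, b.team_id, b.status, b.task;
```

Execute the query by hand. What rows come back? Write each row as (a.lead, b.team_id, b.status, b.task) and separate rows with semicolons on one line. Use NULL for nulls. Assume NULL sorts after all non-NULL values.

(Alice, 4, closed, Review); (Bob, NULL, NULL, NULL); (Carol, 3, hold, Deploy); (Carol, 3, new, Doc); (Mona, NULL, NULL, NULL); (Sara, 3, hold, Deploy); (Sara, 3, new, Doc); (Uma, NULL, NULL, NULL); (Zane, NULL, NULL, NULL); (NULL, 6, done, Refactor); (NULL, 6, pending, Deploy)

LEFT JOIN keeps every row from `teams`; unmatched rows get NULL for `tasks`'s columns.
Matching on a.team_id = b.team_id. A NULL in a compared column never satisfies the condition.
Matched pairs: 7; unmatched a rows kept: 4.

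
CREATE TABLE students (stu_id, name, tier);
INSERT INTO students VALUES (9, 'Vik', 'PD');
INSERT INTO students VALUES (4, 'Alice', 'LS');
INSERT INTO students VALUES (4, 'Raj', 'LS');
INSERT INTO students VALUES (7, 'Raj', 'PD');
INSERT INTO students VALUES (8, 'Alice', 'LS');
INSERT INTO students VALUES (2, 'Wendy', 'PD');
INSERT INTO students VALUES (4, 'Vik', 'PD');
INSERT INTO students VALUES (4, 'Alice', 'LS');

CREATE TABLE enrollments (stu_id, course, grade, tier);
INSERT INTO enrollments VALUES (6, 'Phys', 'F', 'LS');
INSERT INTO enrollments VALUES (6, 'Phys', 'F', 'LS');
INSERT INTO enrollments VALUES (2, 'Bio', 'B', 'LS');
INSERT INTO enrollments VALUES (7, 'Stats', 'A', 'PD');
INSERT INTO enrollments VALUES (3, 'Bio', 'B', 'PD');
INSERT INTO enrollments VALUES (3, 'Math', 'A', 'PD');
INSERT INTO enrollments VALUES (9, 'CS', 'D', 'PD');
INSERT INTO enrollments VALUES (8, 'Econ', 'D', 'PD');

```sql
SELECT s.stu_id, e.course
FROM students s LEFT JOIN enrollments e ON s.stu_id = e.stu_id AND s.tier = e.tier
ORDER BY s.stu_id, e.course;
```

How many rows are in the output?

8

LEFT JOIN keeps every row from `students`; unmatched rows get NULL for `enrollments`'s columns.
Matching on s.stu_id = e.stu_id AND s.tier = e.tier.
- s (stu_id=9, tier=PD) pairs with 1 row(s) of e.
- s (stu_id=4, tier=LS) has no partner → padded with NULL.
- s (stu_id=4, tier=LS) has no partner → padded with NULL.
- s (stu_id=7, tier=PD) pairs with 1 row(s) of e.
- s (stu_id=8, tier=LS) has no partner → padded with NULL.
- s (stu_id=2, tier=PD) has no partner → padded with NULL.
- s (stu_id=4, tier=PD) has no partner → padded with NULL.
- s (stu_id=4, tier=LS) has no partner → padded with NULL.
Total: 2 matched + 6 padded = 8 rows.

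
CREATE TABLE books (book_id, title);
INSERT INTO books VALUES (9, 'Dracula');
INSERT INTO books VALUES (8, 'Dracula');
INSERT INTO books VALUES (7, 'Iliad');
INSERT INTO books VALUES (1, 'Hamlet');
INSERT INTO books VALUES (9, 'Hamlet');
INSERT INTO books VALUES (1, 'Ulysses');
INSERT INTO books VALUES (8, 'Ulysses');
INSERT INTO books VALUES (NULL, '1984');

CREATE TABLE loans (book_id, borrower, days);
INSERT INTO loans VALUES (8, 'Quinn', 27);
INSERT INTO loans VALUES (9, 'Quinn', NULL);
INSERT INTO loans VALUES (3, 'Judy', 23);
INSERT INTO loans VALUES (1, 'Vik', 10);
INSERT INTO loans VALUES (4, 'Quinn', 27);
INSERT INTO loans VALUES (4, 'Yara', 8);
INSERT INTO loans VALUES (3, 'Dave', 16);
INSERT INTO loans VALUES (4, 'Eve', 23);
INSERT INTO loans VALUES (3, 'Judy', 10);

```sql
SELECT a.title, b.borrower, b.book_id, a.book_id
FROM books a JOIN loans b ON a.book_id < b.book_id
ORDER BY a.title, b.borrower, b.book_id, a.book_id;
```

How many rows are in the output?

20

INNER JOIN keeps only pairs where the ON condition holds.
Matching on a.book_id < b.book_id. A NULL in a compared column never satisfies the condition.
- book_id=9: no matching b row, dropped.
- book_id=8: 1 matching b row(s), so 1 row(s) emitted.
- book_id=7: 2 matching b row(s), so 2 row(s) emitted.
- book_id=1: 8 matching b row(s), so 8 row(s) emitted.
- book_id=9: no matching b row, dropped.
- book_id=1: 8 matching b row(s), so 8 row(s) emitted.
- book_id=8: 1 matching b row(s), so 1 row(s) emitted.
- book_id=NULL: no matching b row, dropped.
Total: 20 rows.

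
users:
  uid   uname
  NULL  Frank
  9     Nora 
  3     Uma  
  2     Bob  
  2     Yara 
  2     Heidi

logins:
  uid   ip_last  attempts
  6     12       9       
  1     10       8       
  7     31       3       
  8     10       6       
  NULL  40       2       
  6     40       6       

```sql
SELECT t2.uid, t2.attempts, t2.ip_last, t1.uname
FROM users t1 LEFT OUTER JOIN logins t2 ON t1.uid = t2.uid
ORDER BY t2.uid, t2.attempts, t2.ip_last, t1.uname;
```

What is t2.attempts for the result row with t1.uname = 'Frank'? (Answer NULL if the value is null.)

LEFT JOIN keeps every row from `users`; unmatched rows get NULL for `logins`'s columns.
Matching on t1.uid = t2.uid. A NULL in a compared column never satisfies the condition.
Matched pairs: 0; unmatched t1 rows kept: 6.

NULL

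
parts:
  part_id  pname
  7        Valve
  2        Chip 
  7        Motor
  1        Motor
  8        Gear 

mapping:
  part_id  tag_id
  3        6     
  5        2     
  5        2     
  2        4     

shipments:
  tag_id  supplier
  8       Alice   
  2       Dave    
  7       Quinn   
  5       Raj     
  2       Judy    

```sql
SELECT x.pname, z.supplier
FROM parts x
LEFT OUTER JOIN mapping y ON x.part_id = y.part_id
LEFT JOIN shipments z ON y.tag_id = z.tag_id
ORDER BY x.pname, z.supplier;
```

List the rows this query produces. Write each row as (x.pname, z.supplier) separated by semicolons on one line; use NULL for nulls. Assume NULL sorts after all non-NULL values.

Evaluate left to right. First `parts x LEFT JOIN mapping y` on part_id: 5 row(s).
Then LEFT JOIN `shipments z` on tag_id: each of those 5 rows is kept; rows whose y.tag_id has no match in z get NULL for z's columns.

(Chip, NULL); (Gear, NULL); (Motor, NULL); (Motor, NULL); (Valve, NULL)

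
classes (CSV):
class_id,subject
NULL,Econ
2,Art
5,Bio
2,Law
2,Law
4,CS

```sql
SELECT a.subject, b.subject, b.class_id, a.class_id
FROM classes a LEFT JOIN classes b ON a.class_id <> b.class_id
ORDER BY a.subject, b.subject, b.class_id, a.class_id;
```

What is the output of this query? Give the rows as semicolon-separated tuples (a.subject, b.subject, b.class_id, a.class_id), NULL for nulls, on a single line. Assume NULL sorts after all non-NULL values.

LEFT JOIN keeps every row from `classes a`; unmatched rows get NULL for `classes b`'s columns.
Matching on a.class_id <> b.class_id. A NULL in a compared column never satisfies the condition.
- class_id=NULL: no b row matches, row kept with b columns NULL.
- class_id=2: 2 matching b row(s), so 2 row(s) emitted.
- class_id=5: 4 matching b row(s), so 4 row(s) emitted.
- class_id=2: 2 matching b row(s), so 2 row(s) emitted.
- class_id=2: 2 matching b row(s), so 2 row(s) emitted.
- class_id=4: 4 matching b row(s), so 4 row(s) emitted.

(Art, Bio, 5, 2); (Art, CS, 4, 2); (Bio, Art, 2, 5); (Bio, CS, 4, 5); (Bio, Law, 2, 5); (Bio, Law, 2, 5); (CS, Art, 2, 4); (CS, Bio, 5, 4); (CS, Law, 2, 4); (CS, Law, 2, 4); (Econ, NULL, NULL, NULL); (Law, Bio, 5, 2); (Law, Bio, 5, 2); (Law, CS, 4, 2); (Law, CS, 4, 2)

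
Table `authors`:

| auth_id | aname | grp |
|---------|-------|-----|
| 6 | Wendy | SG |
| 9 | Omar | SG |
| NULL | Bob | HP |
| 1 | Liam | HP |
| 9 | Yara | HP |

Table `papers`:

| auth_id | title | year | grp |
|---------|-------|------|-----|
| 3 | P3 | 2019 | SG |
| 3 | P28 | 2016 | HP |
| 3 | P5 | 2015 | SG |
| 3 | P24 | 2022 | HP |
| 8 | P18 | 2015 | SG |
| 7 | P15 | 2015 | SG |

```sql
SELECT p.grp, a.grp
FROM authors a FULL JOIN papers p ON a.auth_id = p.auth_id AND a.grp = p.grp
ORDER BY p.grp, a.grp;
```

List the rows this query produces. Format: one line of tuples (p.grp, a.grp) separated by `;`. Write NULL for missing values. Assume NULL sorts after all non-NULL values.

(HP, NULL); (HP, NULL); (SG, NULL); (SG, NULL); (SG, NULL); (SG, NULL); (NULL, HP); (NULL, HP); (NULL, HP); (NULL, SG); (NULL, SG)

FULL OUTER JOIN keeps every row from both sides; unmatched rows get NULL for the other side's columns.
Matching on a.auth_id = p.auth_id AND a.grp = p.grp. A NULL in a compared column never satisfies the condition.
- a (auth_id=6, grp=SG) has no partner → padded with NULL.
- a (auth_id=9, grp=SG) has no partner → padded with NULL.
- a (auth_id=NULL, grp=HP) has no partner → padded with NULL.
- a (auth_id=1, grp=HP) has no partner → padded with NULL.
- a (auth_id=9, grp=HP) has no partner → padded with NULL.
- 6 row(s) from p found no a partner → padded with NULL.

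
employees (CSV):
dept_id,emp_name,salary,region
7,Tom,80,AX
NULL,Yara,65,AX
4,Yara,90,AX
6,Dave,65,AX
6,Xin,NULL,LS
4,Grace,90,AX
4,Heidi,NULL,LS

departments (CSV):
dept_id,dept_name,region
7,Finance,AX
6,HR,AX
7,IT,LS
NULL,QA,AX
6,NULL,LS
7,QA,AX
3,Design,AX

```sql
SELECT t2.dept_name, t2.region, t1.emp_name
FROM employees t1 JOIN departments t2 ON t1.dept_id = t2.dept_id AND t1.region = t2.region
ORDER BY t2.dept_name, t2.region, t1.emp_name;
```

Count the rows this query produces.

4

INNER JOIN keeps only pairs where the ON condition holds.
Matching on t1.dept_id = t2.dept_id AND t1.region = t2.region. A NULL in a compared column never satisfies the condition.
- t1[0] dept_id=7, region=AX → 2 match(es) in t2 → 2 row(s).
- t1[1] dept_id=NULL, region=AX → no match; dropped.
- t1[2] dept_id=4, region=AX → no match; dropped.
- t1[3] dept_id=6, region=AX → 1 match(es) in t2 → 1 row(s).
- t1[4] dept_id=6, region=LS → 1 match(es) in t2 → 1 row(s).
- t1[5] dept_id=4, region=AX → no match; dropped.
- t1[6] dept_id=4, region=LS → no match; dropped.
Total: 4 rows.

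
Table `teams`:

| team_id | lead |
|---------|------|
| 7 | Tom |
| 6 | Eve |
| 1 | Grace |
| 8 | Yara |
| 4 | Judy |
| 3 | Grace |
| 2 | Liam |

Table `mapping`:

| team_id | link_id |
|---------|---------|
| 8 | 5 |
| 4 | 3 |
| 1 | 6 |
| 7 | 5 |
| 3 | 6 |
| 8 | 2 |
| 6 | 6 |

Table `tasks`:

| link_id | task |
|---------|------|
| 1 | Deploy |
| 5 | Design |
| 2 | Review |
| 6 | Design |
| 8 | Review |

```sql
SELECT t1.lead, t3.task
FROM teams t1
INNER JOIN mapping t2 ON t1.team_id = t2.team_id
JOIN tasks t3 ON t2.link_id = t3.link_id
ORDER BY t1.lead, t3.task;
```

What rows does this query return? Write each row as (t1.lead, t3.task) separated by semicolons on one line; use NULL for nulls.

(Eve, Design); (Grace, Design); (Grace, Design); (Tom, Design); (Yara, Design); (Yara, Review)

Step 1 — t1 INNER JOIN t2 on team_id → 7 row(s).
Then INNER JOIN `tasks t3` on link_id: keep only rows whose t2.link_id appears in t3.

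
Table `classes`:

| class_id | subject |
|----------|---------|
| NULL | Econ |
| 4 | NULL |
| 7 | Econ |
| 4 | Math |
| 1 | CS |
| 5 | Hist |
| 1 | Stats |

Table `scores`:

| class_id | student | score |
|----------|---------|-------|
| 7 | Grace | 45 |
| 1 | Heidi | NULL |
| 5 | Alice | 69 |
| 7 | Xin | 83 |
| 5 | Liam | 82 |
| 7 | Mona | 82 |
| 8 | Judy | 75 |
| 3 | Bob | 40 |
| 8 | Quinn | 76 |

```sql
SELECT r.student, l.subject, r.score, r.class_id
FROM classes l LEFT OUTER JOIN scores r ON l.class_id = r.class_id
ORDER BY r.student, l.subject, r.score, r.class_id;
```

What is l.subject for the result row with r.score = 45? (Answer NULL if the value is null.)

LEFT JOIN keeps every row from `classes`; unmatched rows get NULL for `scores`'s columns.
Matching on l.class_id = r.class_id. A NULL in a compared column never satisfies the condition.
- class_id=NULL: no r row matches, row kept with r columns NULL.
- class_id=4: no r row matches, row kept with r columns NULL.
- class_id=7: 3 matching r row(s), so 3 row(s) emitted.
- class_id=4: no r row matches, row kept with r columns NULL.
- class_id=1: 1 matching r row(s), so 1 row(s) emitted.
- class_id=5: 2 matching r row(s), so 2 row(s) emitted.
- class_id=1: 1 matching r row(s), so 1 row(s) emitted.

Econ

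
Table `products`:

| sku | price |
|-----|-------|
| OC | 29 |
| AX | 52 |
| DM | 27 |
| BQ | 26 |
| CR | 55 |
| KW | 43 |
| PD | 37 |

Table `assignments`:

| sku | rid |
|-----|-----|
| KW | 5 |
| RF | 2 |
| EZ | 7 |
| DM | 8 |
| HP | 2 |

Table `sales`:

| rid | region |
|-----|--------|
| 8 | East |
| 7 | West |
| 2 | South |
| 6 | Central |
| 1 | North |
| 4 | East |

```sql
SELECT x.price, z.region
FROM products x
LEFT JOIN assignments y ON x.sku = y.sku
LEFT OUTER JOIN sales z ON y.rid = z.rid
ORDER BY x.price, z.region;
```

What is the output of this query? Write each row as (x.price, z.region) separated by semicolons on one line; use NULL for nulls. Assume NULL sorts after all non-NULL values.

(26, NULL); (27, East); (29, NULL); (37, NULL); (43, NULL); (52, NULL); (55, NULL)

Step 1 — x LEFT JOIN y on sku → 7 row(s).
Then LEFT JOIN `sales z` on rid: each of those 7 rows is kept; rows whose y.rid has no match in z get NULL for z's columns.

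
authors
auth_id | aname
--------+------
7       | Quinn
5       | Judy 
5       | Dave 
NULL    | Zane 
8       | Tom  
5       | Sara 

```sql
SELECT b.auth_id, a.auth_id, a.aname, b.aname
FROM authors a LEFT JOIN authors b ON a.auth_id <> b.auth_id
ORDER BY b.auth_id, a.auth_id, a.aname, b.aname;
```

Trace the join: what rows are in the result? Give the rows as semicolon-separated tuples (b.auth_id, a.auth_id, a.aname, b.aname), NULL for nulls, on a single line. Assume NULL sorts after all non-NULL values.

(5, 7, Quinn, Dave); (5, 7, Quinn, Judy); (5, 7, Quinn, Sara); (5, 8, Tom, Dave); (5, 8, Tom, Judy); (5, 8, Tom, Sara); (7, 5, Dave, Quinn); (7, 5, Judy, Quinn); (7, 5, Sara, Quinn); (7, 8, Tom, Quinn); (8, 5, Dave, Tom); (8, 5, Judy, Tom); (8, 5, Sara, Tom); (8, 7, Quinn, Tom); (NULL, NULL, Zane, NULL)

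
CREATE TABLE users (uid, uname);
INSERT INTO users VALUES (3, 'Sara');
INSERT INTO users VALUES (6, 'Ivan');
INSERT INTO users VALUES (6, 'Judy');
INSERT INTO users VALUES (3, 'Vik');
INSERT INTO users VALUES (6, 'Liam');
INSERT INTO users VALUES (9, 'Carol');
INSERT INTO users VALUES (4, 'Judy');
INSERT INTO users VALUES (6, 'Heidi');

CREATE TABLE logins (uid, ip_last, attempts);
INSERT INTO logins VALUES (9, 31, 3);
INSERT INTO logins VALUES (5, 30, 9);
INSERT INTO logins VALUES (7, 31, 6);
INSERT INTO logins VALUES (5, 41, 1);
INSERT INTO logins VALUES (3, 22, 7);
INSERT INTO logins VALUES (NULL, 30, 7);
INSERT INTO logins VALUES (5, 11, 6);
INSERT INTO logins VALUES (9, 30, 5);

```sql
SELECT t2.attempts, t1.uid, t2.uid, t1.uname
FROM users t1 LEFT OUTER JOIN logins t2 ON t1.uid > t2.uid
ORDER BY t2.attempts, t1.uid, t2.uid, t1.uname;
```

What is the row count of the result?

LEFT JOIN keeps every row from `users`; unmatched rows get NULL for `logins`'s columns.
Matching on t1.uid > t2.uid. A NULL in a compared column never satisfies the condition.
- t1 row (uid=3): no match → kept, t2 columns NULL.
- t1 row (uid=6): matches 4 t2 row(s) → 4 output row(s).
- t1 row (uid=6): matches 4 t2 row(s) → 4 output row(s).
- t1 row (uid=3): no match → kept, t2 columns NULL.
- t1 row (uid=6): matches 4 t2 row(s) → 4 output row(s).
- t1 row (uid=9): matches 5 t2 row(s) → 5 output row(s).
- t1 row (uid=4): matches 1 t2 row(s) → 1 output row(s).
- t1 row (uid=6): matches 4 t2 row(s) → 4 output row(s).
Total: 22 matched + 2 padded = 24 rows.

24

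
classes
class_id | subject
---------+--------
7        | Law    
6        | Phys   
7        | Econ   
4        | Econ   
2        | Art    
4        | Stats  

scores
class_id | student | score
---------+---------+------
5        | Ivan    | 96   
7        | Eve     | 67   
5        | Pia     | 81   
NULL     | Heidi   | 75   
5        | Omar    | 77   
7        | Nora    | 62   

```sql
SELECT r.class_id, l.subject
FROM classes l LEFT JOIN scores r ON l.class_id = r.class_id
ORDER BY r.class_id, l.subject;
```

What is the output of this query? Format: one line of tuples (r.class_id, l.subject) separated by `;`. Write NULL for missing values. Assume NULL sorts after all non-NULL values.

LEFT JOIN keeps every row from `classes`; unmatched rows get NULL for `scores`'s columns.
Matching on l.class_id = r.class_id. A NULL in a compared column never satisfies the condition.
Matched pairs: 4; unmatched l rows kept: 4.

(7, Econ); (7, Econ); (7, Law); (7, Law); (NULL, Art); (NULL, Econ); (NULL, Phys); (NULL, Stats)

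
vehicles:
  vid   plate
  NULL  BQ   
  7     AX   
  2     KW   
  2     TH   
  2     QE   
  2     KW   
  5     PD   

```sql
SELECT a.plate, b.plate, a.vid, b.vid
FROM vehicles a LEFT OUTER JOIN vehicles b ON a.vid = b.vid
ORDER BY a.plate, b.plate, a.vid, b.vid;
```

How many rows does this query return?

19

LEFT JOIN keeps every row from `vehicles a`; unmatched rows get NULL for `vehicles b`'s columns.
Matching on a.vid = b.vid. A NULL in a compared column never satisfies the condition.
- a[0] vid=NULL → no match; kept with NULLs on the b side.
- a[1] vid=7 → 1 match(es) in b → 1 row(s).
- a[2] vid=2 → 4 match(es) in b → 4 row(s).
- a[3] vid=2 → 4 match(es) in b → 4 row(s).
- a[4] vid=2 → 4 match(es) in b → 4 row(s).
- a[5] vid=2 → 4 match(es) in b → 4 row(s).
- a[6] vid=5 → 1 match(es) in b → 1 row(s).
Total: 18 matched + 1 padded = 19 rows.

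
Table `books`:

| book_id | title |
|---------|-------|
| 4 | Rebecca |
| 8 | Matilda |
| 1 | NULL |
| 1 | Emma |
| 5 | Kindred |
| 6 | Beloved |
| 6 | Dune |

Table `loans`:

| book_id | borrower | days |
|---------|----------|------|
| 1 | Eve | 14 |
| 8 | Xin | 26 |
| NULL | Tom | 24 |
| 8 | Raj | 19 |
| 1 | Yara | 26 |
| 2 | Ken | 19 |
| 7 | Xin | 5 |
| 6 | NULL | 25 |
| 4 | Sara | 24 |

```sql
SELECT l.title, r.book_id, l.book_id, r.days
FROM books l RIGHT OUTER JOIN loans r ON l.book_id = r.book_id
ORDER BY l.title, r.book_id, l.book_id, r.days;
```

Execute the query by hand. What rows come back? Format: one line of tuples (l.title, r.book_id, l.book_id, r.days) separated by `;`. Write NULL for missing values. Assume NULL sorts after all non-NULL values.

(Beloved, 6, 6, 25); (Dune, 6, 6, 25); (Emma, 1, 1, 14); (Emma, 1, 1, 26); (Matilda, 8, 8, 19); (Matilda, 8, 8, 26); (Rebecca, 4, 4, 24); (NULL, 1, 1, 14); (NULL, 1, 1, 26); (NULL, 2, NULL, 19); (NULL, 7, NULL, 5); (NULL, NULL, NULL, 24)

RIGHT JOIN keeps every row from `loans`; unmatched rows get NULL for `books`'s columns.
Matching on l.book_id = r.book_id. A NULL in a compared column never satisfies the condition.
Matched pairs: 9; unmatched r rows kept: 3.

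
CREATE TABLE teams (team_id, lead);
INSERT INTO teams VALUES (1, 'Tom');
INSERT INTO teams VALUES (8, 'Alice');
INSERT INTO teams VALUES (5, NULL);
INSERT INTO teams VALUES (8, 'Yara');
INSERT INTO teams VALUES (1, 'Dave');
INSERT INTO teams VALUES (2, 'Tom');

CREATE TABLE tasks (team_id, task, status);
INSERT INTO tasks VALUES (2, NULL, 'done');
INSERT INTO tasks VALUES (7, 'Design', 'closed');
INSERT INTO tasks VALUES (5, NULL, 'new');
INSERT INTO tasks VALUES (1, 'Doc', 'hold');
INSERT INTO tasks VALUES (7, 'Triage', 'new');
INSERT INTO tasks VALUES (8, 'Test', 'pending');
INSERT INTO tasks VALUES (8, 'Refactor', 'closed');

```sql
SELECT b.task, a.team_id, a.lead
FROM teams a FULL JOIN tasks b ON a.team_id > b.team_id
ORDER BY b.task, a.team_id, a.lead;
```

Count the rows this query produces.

17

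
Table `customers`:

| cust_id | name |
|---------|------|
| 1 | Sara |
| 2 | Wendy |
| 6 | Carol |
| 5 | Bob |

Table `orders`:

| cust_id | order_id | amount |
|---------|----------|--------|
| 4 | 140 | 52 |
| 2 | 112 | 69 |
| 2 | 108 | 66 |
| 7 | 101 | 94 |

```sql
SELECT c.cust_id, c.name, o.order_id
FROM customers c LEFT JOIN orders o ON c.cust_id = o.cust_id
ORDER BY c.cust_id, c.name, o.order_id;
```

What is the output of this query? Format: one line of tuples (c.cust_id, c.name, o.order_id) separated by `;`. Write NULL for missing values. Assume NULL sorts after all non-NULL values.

LEFT JOIN keeps every row from `customers`; unmatched rows get NULL for `orders`'s columns.
Matching on c.cust_id = o.cust_id.
Matched pairs: 2; unmatched c rows kept: 3.

(1, Sara, NULL); (2, Wendy, 108); (2, Wendy, 112); (5, Bob, NULL); (6, Carol, NULL)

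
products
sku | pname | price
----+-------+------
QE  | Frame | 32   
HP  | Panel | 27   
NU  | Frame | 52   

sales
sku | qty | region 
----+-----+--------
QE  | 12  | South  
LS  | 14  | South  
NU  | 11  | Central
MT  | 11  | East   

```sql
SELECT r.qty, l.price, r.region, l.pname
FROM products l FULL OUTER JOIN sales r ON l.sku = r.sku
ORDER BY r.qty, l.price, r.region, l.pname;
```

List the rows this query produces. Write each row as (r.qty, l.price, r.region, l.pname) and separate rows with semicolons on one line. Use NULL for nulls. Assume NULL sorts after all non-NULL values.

FULL OUTER JOIN keeps every row from both sides; unmatched rows get NULL for the other side's columns.
Matching on l.sku = r.sku.
- sku=QE: 1 matching r row(s), so 1 row(s) emitted.
- sku=HP: no r row matches, row kept with r columns NULL.
- sku=NU: 1 matching r row(s), so 1 row(s) emitted.
- 2 r row(s) had no l match → kept, l columns NULL.
After projecting and ordering:
r.qty | l.price | r.region | l.pname
11 | 52 | Central | Frame
11 | NULL | East | NULL
12 | 32 | South | Frame
14 | NULL | South | NULL
NULL | 27 | NULL | Panel

(11, 52, Central, Frame); (11, NULL, East, NULL); (12, 32, South, Frame); (14, NULL, South, NULL); (NULL, 27, NULL, Panel)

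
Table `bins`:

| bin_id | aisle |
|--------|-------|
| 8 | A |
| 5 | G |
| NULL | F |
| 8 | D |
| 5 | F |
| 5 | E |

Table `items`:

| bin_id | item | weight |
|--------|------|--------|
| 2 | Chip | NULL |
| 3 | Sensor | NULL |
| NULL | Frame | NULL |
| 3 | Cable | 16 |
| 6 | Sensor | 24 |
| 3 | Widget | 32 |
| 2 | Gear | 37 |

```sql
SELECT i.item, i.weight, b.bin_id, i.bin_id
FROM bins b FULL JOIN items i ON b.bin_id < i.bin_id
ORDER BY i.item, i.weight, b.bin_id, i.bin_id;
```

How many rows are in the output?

12

FULL OUTER JOIN keeps every row from both sides; unmatched rows get NULL for the other side's columns.
Matching on b.bin_id < i.bin_id. A NULL in a compared column never satisfies the condition.
Matched pairs: 3; unmatched b rows kept: 3; unmatched i rows kept: 6.
Total: 3 matched + 9 padded = 12 rows.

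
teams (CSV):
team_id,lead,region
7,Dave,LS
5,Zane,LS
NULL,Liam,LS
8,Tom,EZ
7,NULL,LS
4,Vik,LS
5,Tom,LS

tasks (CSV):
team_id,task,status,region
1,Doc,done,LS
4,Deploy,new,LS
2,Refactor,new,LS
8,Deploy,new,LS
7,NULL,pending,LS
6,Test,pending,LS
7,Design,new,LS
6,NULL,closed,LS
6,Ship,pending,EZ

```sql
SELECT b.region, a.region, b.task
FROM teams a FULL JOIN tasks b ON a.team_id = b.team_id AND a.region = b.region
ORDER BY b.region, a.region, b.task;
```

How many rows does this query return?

FULL OUTER JOIN keeps every row from both sides; unmatched rows get NULL for the other side's columns.
Matching on a.team_id = b.team_id AND a.region = b.region. A NULL in a compared column never satisfies the condition.
- a[0] team_id=7, region=LS → 2 match(es) in b → 2 row(s).
- a[1] team_id=5, region=LS → no match; kept with NULLs on the b side.
- a[2] team_id=NULL, region=LS → no match; kept with NULLs on the b side.
- a[3] team_id=8, region=EZ → no match; kept with NULLs on the b side.
- a[4] team_id=7, region=LS → 2 match(es) in b → 2 row(s).
- a[5] team_id=4, region=LS → 1 match(es) in b → 1 row(s).
- a[6] team_id=5, region=LS → no match; kept with NULLs on the b side.
- 6 b row(s) had no a match → kept, a columns NULL.
Total: 5 matched + 10 padded = 15 rows.

15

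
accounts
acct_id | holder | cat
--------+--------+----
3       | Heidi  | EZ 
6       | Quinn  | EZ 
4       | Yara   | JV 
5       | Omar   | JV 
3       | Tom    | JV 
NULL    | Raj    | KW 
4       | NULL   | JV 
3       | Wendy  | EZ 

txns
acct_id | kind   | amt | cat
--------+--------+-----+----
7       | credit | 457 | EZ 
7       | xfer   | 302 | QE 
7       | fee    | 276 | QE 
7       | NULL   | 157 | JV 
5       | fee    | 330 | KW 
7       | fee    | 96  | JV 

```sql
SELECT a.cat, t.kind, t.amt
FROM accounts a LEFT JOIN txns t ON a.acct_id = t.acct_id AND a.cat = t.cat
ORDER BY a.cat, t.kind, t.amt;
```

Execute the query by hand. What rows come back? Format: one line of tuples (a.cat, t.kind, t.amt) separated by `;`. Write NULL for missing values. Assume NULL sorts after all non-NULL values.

(EZ, NULL, NULL); (EZ, NULL, NULL); (EZ, NULL, NULL); (JV, NULL, NULL); (JV, NULL, NULL); (JV, NULL, NULL); (JV, NULL, NULL); (KW, NULL, NULL)

LEFT JOIN keeps every row from `accounts`; unmatched rows get NULL for `txns`'s columns.
Matching on a.acct_id = t.acct_id AND a.cat = t.cat. A NULL in a compared column never satisfies the condition.
- acct_id=3, cat=EZ: no t row matches, row kept with t columns NULL.
- acct_id=6, cat=EZ: no t row matches, row kept with t columns NULL.
- acct_id=4, cat=JV: no t row matches, row kept with t columns NULL.
- acct_id=5, cat=JV: no t row matches, row kept with t columns NULL.
- acct_id=3, cat=JV: no t row matches, row kept with t columns NULL.
- acct_id=NULL, cat=KW: no t row matches, row kept with t columns NULL.
- acct_id=4, cat=JV: no t row matches, row kept with t columns NULL.
- acct_id=3, cat=EZ: no t row matches, row kept with t columns NULL.
After projecting and ordering:
a.cat | t.kind | t.amt
EZ | NULL | NULL
EZ | NULL | NULL
EZ | NULL | NULL
JV | NULL | NULL
JV | NULL | NULL
JV | NULL | NULL
JV | NULL | NULL
KW | NULL | NULL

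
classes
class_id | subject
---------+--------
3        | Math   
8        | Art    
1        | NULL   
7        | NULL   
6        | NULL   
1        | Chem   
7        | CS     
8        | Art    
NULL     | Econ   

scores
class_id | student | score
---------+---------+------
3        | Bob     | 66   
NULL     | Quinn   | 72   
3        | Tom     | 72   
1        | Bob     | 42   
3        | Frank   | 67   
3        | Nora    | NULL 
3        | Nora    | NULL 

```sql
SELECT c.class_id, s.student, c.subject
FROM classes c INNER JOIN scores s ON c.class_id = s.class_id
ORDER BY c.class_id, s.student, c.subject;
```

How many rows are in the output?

INNER JOIN keeps only pairs where the ON condition holds.
Matching on c.class_id = s.class_id. A NULL in a compared column never satisfies the condition.
Matched pairs: 7.
Total: 7 rows.

7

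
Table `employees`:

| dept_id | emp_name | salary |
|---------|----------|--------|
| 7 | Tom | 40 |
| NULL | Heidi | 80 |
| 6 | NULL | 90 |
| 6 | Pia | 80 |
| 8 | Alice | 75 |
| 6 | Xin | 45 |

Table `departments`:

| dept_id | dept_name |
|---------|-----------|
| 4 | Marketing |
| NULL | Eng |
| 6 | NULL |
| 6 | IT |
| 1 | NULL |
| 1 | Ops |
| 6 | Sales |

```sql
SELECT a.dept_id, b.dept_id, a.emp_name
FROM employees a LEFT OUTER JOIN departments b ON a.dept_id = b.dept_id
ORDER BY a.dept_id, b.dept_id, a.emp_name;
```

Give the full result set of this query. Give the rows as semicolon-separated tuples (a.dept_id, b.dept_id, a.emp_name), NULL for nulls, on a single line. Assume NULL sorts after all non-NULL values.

LEFT JOIN keeps every row from `employees`; unmatched rows get NULL for `departments`'s columns.
Matching on a.dept_id = b.dept_id. A NULL in a compared column never satisfies the condition.
Matched pairs: 9; unmatched a rows kept: 3.

(6, 6, Pia); (6, 6, Pia); (6, 6, Pia); (6, 6, Xin); (6, 6, Xin); (6, 6, Xin); (6, 6, NULL); (6, 6, NULL); (6, 6, NULL); (7, NULL, Tom); (8, NULL, Alice); (NULL, NULL, Heidi)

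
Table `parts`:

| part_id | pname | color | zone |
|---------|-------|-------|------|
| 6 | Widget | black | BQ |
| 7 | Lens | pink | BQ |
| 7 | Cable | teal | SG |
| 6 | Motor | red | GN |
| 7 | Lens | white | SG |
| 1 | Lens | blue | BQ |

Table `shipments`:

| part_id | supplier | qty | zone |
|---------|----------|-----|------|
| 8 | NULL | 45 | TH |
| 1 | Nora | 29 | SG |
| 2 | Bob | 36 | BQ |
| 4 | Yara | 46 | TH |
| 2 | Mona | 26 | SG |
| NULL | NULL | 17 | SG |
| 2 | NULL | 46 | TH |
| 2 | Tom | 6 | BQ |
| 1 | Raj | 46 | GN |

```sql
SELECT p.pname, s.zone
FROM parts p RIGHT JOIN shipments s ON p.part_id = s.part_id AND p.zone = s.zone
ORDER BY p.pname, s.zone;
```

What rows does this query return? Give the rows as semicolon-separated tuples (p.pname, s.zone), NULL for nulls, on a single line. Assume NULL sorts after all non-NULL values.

RIGHT JOIN keeps every row from `shipments`; unmatched rows get NULL for `parts`'s columns.
Matching on p.part_id = s.part_id AND p.zone = s.zone. A NULL in a compared column never satisfies the condition.
- part_id=6, zone=BQ: no matching s row.
- part_id=7, zone=BQ: no matching s row.
- part_id=7, zone=SG: no matching s row.
- part_id=6, zone=GN: no matching s row.
- part_id=7, zone=SG: no matching s row.
- part_id=1, zone=BQ: no matching s row.
- 9 s row(s) had no p match → kept, p columns NULL.
After projecting and ordering:
p.pname | s.zone
NULL | BQ
NULL | BQ
NULL | GN
NULL | SG
NULL | SG
NULL | SG
NULL | TH
NULL | TH
NULL | TH

(NULL, BQ); (NULL, BQ); (NULL, GN); (NULL, SG); (NULL, SG); (NULL, SG); (NULL, TH); (NULL, TH); (NULL, TH)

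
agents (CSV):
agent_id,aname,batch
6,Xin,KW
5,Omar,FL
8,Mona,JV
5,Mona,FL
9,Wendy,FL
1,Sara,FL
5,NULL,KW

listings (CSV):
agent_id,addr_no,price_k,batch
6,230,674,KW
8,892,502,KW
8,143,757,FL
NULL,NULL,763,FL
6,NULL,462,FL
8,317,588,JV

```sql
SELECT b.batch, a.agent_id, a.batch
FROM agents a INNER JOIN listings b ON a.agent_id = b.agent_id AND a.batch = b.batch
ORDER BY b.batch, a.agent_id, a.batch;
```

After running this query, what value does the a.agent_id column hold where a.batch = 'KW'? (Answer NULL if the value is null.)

INNER JOIN keeps only pairs where the ON condition holds.
Matching on a.agent_id = b.agent_id AND a.batch = b.batch. A NULL in a compared column never satisfies the condition.
- a row (agent_id=6, batch=KW): matches 1 b row(s) → 1 output row(s).
- a row (agent_id=5, batch=FL): no match → dropped.
- a row (agent_id=8, batch=JV): matches 1 b row(s) → 1 output row(s).
- a row (agent_id=5, batch=FL): no match → dropped.
- a row (agent_id=9, batch=FL): no match → dropped.
- a row (agent_id=1, batch=FL): no match → dropped.
- a row (agent_id=5, batch=KW): no match → dropped.

6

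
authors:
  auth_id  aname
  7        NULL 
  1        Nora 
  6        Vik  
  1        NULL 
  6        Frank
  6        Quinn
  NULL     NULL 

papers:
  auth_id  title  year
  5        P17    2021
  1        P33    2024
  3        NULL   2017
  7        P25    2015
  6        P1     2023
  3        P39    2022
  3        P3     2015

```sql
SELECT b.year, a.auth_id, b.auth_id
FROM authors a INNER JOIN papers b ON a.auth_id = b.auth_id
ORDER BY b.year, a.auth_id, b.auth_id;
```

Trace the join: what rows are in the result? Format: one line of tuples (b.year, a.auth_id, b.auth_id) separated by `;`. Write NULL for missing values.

INNER JOIN keeps only pairs where the ON condition holds.
Matching on a.auth_id = b.auth_id. A NULL in a compared column never satisfies the condition.
- a row (auth_id=7): matches 1 b row(s) → 1 output row(s).
- a row (auth_id=1): matches 1 b row(s) → 1 output row(s).
- a row (auth_id=6): matches 1 b row(s) → 1 output row(s).
- a row (auth_id=1): matches 1 b row(s) → 1 output row(s).
- a row (auth_id=6): matches 1 b row(s) → 1 output row(s).
- a row (auth_id=6): matches 1 b row(s) → 1 output row(s).
- a row (auth_id=NULL): no match → dropped.
After projecting and ordering:
b.year | a.auth_id | b.auth_id
2015 | 7 | 7
2023 | 6 | 6
2023 | 6 | 6
2023 | 6 | 6
2024 | 1 | 1
2024 | 1 | 1

(2015, 7, 7); (2023, 6, 6); (2023, 6, 6); (2023, 6, 6); (2024, 1, 1); (2024, 1, 1)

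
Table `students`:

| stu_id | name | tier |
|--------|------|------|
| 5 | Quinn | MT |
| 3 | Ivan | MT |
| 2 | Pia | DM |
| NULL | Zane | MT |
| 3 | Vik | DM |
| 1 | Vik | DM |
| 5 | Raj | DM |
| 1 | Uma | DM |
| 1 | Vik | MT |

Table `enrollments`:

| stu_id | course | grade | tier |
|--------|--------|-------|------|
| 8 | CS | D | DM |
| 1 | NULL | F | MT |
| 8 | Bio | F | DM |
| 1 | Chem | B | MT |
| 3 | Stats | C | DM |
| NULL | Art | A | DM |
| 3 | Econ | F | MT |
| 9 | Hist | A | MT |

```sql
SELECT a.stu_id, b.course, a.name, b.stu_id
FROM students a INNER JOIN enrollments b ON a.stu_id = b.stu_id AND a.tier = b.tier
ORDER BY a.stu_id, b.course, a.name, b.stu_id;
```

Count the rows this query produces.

4

INNER JOIN keeps only pairs where the ON condition holds.
Matching on a.stu_id = b.stu_id AND a.tier = b.tier. A NULL in a compared column never satisfies the condition.
- a[0] stu_id=5, tier=MT → no match; dropped.
- a[1] stu_id=3, tier=MT → 1 match(es) in b → 1 row(s).
- a[2] stu_id=2, tier=DM → no match; dropped.
- a[3] stu_id=NULL, tier=MT → no match; dropped.
- a[4] stu_id=3, tier=DM → 1 match(es) in b → 1 row(s).
- a[5] stu_id=1, tier=DM → no match; dropped.
- a[6] stu_id=5, tier=DM → no match; dropped.
- a[7] stu_id=1, tier=DM → no match; dropped.
- a[8] stu_id=1, tier=MT → 2 match(es) in b → 2 row(s).
Total: 4 rows.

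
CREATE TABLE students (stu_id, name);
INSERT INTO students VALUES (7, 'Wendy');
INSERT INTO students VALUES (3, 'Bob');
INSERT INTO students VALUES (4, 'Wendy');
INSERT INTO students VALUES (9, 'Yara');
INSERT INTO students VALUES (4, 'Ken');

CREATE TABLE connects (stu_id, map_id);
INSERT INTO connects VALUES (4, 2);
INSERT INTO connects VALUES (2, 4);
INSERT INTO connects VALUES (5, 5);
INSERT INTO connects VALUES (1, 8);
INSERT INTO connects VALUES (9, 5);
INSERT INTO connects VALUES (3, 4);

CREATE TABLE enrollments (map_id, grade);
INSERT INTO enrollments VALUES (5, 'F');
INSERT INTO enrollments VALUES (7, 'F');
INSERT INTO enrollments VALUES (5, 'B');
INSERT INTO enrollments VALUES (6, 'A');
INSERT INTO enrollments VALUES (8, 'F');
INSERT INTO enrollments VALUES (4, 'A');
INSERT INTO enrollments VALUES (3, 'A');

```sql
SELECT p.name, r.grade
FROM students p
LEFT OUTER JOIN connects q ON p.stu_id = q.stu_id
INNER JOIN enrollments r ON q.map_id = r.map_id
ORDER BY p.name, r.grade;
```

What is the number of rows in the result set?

Step 1 — p LEFT JOIN q on stu_id → 5 row(s).
Then INNER JOIN `enrollments r` on map_id: keep only rows whose q.map_id appears in r.
Result: 3 row(s).

3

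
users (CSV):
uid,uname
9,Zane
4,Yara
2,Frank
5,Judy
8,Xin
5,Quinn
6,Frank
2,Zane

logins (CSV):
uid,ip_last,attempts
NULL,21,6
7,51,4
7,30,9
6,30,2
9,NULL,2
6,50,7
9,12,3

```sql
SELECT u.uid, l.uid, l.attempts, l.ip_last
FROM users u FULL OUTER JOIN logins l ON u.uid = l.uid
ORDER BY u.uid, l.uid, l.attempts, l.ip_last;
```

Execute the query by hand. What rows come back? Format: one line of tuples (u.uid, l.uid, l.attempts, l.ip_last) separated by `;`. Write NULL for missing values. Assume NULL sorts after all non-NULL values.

(2, NULL, NULL, NULL); (2, NULL, NULL, NULL); (4, NULL, NULL, NULL); (5, NULL, NULL, NULL); (5, NULL, NULL, NULL); (6, 6, 2, 30); (6, 6, 7, 50); (8, NULL, NULL, NULL); (9, 9, 2, NULL); (9, 9, 3, 12); (NULL, 7, 4, 51); (NULL, 7, 9, 30); (NULL, NULL, 6, 21)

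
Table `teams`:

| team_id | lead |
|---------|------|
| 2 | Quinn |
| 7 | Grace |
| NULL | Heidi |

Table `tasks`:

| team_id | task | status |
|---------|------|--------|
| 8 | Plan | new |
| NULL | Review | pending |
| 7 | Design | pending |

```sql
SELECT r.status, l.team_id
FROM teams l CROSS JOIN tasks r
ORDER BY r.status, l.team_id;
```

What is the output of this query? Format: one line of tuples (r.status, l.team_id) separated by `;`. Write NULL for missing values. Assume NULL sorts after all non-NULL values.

(new, 2); (new, 7); (new, NULL); (pending, 2); (pending, 2); (pending, 7); (pending, 7); (pending, NULL); (pending, NULL)

CROSS JOIN pairs every row of `teams` with every row of `tasks`: 3 × 3 = 9 rows.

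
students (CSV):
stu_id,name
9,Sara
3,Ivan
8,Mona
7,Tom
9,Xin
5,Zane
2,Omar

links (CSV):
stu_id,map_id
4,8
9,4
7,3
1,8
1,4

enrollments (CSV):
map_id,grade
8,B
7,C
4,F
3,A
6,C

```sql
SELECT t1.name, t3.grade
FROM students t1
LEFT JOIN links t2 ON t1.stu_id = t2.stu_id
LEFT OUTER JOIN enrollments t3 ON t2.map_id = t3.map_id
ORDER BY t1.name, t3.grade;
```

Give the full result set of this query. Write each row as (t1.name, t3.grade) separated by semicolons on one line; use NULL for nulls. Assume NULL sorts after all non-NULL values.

(Ivan, NULL); (Mona, NULL); (Omar, NULL); (Sara, F); (Tom, A); (Xin, F); (Zane, NULL)

Evaluate left to right. First `students t1 LEFT JOIN links t2` on stu_id: 7 row(s).
Then LEFT JOIN `enrollments t3` on map_id: each of those 7 rows is kept; rows whose t2.map_id has no match in t3 get NULL for t3's columns.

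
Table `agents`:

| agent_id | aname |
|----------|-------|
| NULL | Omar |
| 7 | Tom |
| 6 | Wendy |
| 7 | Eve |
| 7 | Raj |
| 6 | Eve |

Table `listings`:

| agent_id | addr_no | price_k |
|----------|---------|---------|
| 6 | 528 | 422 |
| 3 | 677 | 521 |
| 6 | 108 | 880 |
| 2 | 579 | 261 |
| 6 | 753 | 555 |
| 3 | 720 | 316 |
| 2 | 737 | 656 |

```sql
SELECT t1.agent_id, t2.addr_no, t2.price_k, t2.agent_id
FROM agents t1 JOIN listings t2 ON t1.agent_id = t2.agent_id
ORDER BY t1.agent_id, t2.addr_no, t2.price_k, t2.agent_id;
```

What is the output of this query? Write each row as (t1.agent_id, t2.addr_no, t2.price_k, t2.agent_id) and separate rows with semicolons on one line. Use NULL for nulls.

(6, 108, 880, 6); (6, 108, 880, 6); (6, 528, 422, 6); (6, 528, 422, 6); (6, 753, 555, 6); (6, 753, 555, 6)

INNER JOIN keeps only pairs where the ON condition holds.
Matching on t1.agent_id = t2.agent_id. A NULL in a compared column never satisfies the condition.
Matched pairs: 6.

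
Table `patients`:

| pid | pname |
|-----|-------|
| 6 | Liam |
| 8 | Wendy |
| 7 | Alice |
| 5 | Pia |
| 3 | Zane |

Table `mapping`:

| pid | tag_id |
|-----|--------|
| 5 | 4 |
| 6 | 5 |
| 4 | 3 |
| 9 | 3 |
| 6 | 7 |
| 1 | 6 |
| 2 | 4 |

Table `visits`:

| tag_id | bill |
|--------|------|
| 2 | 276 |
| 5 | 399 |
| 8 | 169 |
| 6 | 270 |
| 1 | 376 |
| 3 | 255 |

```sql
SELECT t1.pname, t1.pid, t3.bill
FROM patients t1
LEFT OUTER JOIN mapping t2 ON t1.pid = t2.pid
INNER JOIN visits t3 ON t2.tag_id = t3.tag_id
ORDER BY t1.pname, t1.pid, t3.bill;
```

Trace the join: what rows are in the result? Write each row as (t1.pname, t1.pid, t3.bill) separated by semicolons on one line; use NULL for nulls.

(Liam, 6, 399)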